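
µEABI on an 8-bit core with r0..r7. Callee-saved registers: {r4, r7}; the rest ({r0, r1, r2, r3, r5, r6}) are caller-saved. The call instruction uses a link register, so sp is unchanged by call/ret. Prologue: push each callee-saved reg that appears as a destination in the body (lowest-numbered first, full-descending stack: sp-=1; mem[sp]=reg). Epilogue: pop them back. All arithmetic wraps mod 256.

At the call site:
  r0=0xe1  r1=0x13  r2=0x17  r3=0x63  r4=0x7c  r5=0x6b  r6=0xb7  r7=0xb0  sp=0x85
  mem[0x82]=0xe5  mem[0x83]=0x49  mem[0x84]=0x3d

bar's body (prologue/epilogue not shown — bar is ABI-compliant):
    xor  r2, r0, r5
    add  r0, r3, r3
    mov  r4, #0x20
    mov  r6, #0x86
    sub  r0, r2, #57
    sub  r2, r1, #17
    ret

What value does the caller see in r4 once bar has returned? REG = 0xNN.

REG = 0x7c

prologue: push r4 → mem[0x84]=0x7c, sp=0x84
body[0] xor  r2, r0, r5 → r2=0x8a
body[1] add  r0, r3, r3 → r0=0xc6
body[2] mov  r4, #0x20 → r4=0x20
body[3] mov  r6, #0x86 → r6=0x86
body[4] sub  r0, r2, #57 → r0=0x51
body[5] sub  r2, r1, #17 → r2=0x02
epilogue: pop r4=0x7c, sp=0x85
r4 is callee-saved → restored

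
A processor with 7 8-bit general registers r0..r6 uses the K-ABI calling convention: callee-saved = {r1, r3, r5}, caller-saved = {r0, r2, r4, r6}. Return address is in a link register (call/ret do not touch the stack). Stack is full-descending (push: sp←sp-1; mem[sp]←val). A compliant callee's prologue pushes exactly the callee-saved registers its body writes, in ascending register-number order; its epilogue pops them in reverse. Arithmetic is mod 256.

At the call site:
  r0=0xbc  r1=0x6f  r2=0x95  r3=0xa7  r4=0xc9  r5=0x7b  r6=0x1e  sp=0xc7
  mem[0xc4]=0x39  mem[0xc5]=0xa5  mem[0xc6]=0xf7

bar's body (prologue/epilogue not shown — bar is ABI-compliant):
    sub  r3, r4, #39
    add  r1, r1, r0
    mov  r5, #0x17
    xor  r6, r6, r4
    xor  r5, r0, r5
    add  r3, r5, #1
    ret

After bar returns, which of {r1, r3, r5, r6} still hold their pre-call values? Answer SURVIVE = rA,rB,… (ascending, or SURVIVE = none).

prologue: push r1 → mem[0xc6]=0x6f, sp=0xc6
prologue: push r3 → mem[0xc5]=0xa7, sp=0xc5
prologue: push r5 → mem[0xc4]=0x7b, sp=0xc4
body[0] sub  r3, r4, #39 → r3=0xa2
body[1] add  r1, r1, r0 → r1=0x2b
body[2] mov  r5, #0x17 → r5=0x17
body[3] xor  r6, r6, r4 → r6=0xd7
body[4] xor  r5, r0, r5 → r5=0xab
body[5] add  r3, r5, #1 → r3=0xac
epilogue: pop r5=0x7b, sp=0xc5
epilogue: pop r3=0xa7, sp=0xc6
epilogue: pop r1=0x6f, sp=0xc7
r1: callee-saved, written=True
r3: callee-saved, written=True
r5: callee-saved, written=True
r6: caller-saved, written=True

SURVIVE = r1,r3,r5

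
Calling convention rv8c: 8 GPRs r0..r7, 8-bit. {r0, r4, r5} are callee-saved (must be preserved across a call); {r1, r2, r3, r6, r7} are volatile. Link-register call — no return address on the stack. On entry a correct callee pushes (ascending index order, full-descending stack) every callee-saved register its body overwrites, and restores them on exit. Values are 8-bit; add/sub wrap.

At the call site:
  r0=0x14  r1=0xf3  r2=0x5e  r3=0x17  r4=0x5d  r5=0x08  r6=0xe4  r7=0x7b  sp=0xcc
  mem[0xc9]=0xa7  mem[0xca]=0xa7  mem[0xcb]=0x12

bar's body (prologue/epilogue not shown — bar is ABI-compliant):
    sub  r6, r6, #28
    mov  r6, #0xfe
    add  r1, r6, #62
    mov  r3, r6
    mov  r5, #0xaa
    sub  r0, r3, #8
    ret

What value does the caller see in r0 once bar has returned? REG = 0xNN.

REG = 0x14

prologue: push r0 -> mem[0xcb]=0x14, sp=0xcb
prologue: push r5 -> mem[0xca]=0x08, sp=0xca
body[0] sub  r6, r6, #28 -> r6=0xc8
body[1] mov  r6, #0xfe -> r6=0xfe
body[2] add  r1, r6, #62 -> r1=0x3c
body[3] mov  r3, r6 -> r3=0xfe
body[4] mov  r5, #0xaa -> r5=0xaa
body[5] sub  r0, r3, #8 -> r0=0xf6
epilogue: pop r5=0x08, sp=0xcb
epilogue: pop r0=0x14, sp=0xcc
r0 is callee-saved -> restored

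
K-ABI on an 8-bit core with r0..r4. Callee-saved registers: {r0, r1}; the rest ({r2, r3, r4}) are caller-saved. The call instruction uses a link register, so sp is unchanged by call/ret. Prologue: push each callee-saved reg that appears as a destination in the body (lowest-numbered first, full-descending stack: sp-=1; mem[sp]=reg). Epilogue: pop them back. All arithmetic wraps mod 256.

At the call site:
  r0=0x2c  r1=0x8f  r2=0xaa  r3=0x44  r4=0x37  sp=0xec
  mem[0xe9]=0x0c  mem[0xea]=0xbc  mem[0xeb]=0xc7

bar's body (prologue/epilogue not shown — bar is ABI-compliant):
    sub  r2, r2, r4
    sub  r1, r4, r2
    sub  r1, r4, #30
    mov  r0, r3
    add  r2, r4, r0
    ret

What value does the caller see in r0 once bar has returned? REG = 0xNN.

prologue: push r0 → mem[0xeb]=0x2c, sp=0xeb
prologue: push r1 → mem[0xea]=0x8f, sp=0xea
body[0] sub  r2, r2, r4 → r2=0x73
body[1] sub  r1, r4, r2 → r1=0xc4
body[2] sub  r1, r4, #30 → r1=0x19
body[3] mov  r0, r3 → r0=0x44
body[4] add  r2, r4, r0 → r2=0x7b
epilogue: pop r1=0x8f, sp=0xeb
epilogue: pop r0=0x2c, sp=0xec
r0 is callee-saved → restored

REG = 0x2c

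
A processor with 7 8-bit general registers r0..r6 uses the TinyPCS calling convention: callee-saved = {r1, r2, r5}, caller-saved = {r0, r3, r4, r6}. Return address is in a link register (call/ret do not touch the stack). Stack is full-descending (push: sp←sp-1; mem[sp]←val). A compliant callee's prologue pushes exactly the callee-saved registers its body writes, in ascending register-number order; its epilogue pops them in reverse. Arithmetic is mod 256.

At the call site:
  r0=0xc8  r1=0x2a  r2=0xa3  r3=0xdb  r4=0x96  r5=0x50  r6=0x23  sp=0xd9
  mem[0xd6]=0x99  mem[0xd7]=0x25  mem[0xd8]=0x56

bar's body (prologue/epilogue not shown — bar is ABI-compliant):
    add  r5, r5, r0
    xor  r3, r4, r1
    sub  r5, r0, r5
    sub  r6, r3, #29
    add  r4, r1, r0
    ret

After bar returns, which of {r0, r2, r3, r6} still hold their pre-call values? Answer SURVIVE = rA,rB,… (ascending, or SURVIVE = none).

SURVIVE = r0,r2

prologue: push r5 -> mem[0xd8]=0x50, sp=0xd8
body[0] add  r5, r5, r0 -> r5=0x18
body[1] xor  r3, r4, r1 -> r3=0xbc
body[2] sub  r5, r0, r5 -> r5=0xb0
body[3] sub  r6, r3, #29 -> r6=0x9f
body[4] add  r4, r1, r0 -> r4=0xf2
epilogue: pop r5=0x50, sp=0xd9
r0: caller-saved, written=False
r2: callee-saved, written=False
r3: caller-saved, written=True
r6: caller-saved, written=True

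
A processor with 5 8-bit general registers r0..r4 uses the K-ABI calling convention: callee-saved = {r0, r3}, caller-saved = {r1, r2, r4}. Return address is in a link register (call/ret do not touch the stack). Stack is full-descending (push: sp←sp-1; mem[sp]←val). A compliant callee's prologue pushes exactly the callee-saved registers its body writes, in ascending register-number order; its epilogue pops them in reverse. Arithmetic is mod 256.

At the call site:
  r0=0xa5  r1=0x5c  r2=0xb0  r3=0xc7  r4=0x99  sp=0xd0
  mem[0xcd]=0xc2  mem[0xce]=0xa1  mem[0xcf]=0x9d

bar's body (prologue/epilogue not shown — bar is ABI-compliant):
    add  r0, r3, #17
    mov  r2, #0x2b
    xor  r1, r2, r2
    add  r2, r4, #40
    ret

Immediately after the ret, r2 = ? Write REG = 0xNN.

REG = 0xc1

prologue: push r0 -> mem[0xcf]=0xa5, sp=0xcf
body[0] add  r0, r3, #17 -> r0=0xd8
body[1] mov  r2, #0x2b -> r2=0x2b
body[2] xor  r1, r2, r2 -> r1=0x00
body[3] add  r2, r4, #40 -> r2=0xc1
epilogue: pop r0=0xa5, sp=0xd0
r2 is caller-saved -> body value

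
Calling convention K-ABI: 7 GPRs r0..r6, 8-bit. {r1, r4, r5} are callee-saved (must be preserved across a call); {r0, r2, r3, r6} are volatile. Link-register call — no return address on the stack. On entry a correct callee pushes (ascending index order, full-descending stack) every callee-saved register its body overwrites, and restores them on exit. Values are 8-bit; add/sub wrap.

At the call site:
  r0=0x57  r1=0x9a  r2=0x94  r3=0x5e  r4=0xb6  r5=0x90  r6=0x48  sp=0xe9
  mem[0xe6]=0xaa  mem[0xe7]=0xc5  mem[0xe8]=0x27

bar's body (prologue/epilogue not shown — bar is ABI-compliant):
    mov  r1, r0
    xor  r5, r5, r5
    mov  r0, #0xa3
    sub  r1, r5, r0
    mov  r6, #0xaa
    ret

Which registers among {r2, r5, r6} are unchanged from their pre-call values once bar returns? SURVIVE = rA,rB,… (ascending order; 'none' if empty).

SURVIVE = r2,r5

prologue: push r1 → mem[0xe8]=0x9a, sp=0xe8
prologue: push r5 → mem[0xe7]=0x90, sp=0xe7
body[0] mov  r1, r0 → r1=0x57
body[1] xor  r5, r5, r5 → r5=0x00
body[2] mov  r0, #0xa3 → r0=0xa3
body[3] sub  r1, r5, r0 → r1=0x5d
body[4] mov  r6, #0xaa → r6=0xaa
epilogue: pop r5=0x90, sp=0xe8
epilogue: pop r1=0x9a, sp=0xe9
r2: caller-saved, written=False
r5: callee-saved, written=True
r6: caller-saved, written=True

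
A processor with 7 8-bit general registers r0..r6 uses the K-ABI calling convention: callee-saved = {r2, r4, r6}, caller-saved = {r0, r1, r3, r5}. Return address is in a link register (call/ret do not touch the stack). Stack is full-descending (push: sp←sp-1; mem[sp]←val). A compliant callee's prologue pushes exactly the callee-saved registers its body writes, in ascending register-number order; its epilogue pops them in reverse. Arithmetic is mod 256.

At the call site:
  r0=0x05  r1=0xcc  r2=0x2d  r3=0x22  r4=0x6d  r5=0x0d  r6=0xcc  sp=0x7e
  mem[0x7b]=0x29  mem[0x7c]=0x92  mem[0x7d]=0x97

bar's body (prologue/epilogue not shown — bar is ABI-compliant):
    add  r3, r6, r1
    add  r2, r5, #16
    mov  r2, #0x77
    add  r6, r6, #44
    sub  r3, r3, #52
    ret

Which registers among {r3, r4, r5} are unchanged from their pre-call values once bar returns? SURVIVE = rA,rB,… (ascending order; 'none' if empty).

prologue: push r2 -> mem[0x7d]=0x2d, sp=0x7d
prologue: push r6 -> mem[0x7c]=0xcc, sp=0x7c
body[0] add  r3, r6, r1 -> r3=0x98
body[1] add  r2, r5, #16 -> r2=0x1d
body[2] mov  r2, #0x77 -> r2=0x77
body[3] add  r6, r6, #44 -> r6=0xf8
body[4] sub  r3, r3, #52 -> r3=0x64
epilogue: pop r6=0xcc, sp=0x7d
epilogue: pop r2=0x2d, sp=0x7e
r3: caller-saved, written=True
r4: callee-saved, written=False
r5: caller-saved, written=False

SURVIVE = r4,r5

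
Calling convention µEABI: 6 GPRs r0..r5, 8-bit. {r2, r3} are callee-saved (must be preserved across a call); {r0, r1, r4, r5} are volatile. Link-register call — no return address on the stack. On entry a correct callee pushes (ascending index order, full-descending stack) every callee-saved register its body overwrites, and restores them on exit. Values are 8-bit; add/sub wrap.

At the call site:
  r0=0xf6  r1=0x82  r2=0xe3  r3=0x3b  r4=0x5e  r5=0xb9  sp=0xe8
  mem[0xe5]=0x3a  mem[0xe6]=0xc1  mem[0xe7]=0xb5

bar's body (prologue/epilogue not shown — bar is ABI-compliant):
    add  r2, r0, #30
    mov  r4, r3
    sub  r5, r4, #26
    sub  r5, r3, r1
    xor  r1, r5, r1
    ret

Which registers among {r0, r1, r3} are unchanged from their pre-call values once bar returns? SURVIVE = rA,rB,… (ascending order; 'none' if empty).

prologue: push r2 -> mem[0xe7]=0xe3, sp=0xe7
body[0] add  r2, r0, #30 -> r2=0x14
body[1] mov  r4, r3 -> r4=0x3b
body[2] sub  r5, r4, #26 -> r5=0x21
body[3] sub  r5, r3, r1 -> r5=0xb9
body[4] xor  r1, r5, r1 -> r1=0x3b
epilogue: pop r2=0xe3, sp=0xe8
r0: caller-saved, written=False
r1: caller-saved, written=True
r3: callee-saved, written=False

SURVIVE = r0,r3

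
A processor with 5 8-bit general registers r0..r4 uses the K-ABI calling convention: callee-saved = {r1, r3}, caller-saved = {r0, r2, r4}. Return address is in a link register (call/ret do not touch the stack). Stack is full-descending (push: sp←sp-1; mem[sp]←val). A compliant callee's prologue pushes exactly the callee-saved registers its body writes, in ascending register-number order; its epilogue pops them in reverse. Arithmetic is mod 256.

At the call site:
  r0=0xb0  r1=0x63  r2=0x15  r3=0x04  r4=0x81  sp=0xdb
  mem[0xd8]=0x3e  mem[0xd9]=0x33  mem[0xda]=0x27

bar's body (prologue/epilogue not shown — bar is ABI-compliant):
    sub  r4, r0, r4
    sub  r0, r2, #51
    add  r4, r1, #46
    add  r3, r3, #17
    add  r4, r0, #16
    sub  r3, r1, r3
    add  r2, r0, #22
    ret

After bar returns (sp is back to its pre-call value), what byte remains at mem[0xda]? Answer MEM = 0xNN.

prologue: push r3 → mem[0xda]=0x04, sp=0xda
body[0] sub  r4, r0, r4 → r4=0x2f
body[1] sub  r0, r2, #51 → r0=0xe2
body[2] add  r4, r1, #46 → r4=0x91
body[3] add  r3, r3, #17 → r3=0x15
body[4] add  r4, r0, #16 → r4=0xf2
body[5] sub  r3, r1, r3 → r3=0x4e
body[6] add  r2, r0, #22 → r2=0xf8
epilogue: pop r3=0x04, sp=0xdb
prologue pushed ['r3'] at ['0xda']

MEM = 0x04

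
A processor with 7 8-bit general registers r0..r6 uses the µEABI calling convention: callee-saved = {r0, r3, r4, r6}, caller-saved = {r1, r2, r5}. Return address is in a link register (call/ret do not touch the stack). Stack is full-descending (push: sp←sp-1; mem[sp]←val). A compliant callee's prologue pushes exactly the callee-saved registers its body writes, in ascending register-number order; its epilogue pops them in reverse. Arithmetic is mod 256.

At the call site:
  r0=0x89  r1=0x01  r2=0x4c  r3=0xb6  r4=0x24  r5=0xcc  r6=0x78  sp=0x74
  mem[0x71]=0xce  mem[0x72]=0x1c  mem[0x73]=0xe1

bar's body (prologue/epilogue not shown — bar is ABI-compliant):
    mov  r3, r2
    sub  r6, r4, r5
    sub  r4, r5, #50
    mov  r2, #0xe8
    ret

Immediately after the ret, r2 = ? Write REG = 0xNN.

prologue: push r3 -> mem[0x73]=0xb6, sp=0x73
prologue: push r4 -> mem[0x72]=0x24, sp=0x72
prologue: push r6 -> mem[0x71]=0x78, sp=0x71
body[0] mov  r3, r2 -> r3=0x4c
body[1] sub  r6, r4, r5 -> r6=0x58
body[2] sub  r4, r5, #50 -> r4=0x9a
body[3] mov  r2, #0xe8 -> r2=0xe8
epilogue: pop r6=0x78, sp=0x72
epilogue: pop r4=0x24, sp=0x73
epilogue: pop r3=0xb6, sp=0x74
r2 is caller-saved -> body value

REG = 0xe8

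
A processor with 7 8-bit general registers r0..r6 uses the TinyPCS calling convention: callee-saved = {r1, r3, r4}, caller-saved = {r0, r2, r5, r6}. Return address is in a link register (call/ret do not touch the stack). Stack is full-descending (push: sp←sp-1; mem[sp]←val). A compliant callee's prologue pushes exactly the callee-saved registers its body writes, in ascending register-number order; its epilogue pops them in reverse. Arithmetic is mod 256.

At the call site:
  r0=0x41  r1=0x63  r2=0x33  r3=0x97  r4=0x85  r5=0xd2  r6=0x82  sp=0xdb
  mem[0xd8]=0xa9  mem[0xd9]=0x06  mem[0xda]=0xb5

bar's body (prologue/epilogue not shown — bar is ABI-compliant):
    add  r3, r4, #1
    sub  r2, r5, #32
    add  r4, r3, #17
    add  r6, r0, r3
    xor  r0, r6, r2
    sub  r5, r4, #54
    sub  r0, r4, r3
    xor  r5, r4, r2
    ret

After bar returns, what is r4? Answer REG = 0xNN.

prologue: push r3 -> mem[0xda]=0x97, sp=0xda
prologue: push r4 -> mem[0xd9]=0x85, sp=0xd9
body[0] add  r3, r4, #1 -> r3=0x86
body[1] sub  r2, r5, #32 -> r2=0xb2
body[2] add  r4, r3, #17 -> r4=0x97
body[3] add  r6, r0, r3 -> r6=0xc7
body[4] xor  r0, r6, r2 -> r0=0x75
body[5] sub  r5, r4, #54 -> r5=0x61
body[6] sub  r0, r4, r3 -> r0=0x11
body[7] xor  r5, r4, r2 -> r5=0x25
epilogue: pop r4=0x85, sp=0xda
epilogue: pop r3=0x97, sp=0xdb
r4 is callee-saved -> restored

REG = 0x85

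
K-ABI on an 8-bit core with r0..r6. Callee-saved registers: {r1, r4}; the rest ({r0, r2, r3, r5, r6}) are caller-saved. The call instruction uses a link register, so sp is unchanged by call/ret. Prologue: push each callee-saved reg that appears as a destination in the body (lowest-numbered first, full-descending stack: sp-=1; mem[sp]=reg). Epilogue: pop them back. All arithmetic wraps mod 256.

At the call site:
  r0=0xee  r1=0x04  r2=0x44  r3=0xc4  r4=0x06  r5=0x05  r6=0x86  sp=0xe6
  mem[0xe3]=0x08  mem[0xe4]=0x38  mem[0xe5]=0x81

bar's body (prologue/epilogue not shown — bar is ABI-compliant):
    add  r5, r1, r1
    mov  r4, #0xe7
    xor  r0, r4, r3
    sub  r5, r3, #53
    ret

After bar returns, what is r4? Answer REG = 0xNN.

prologue: push r4 -> mem[0xe5]=0x06, sp=0xe5
body[0] add  r5, r1, r1 -> r5=0x08
body[1] mov  r4, #0xe7 -> r4=0xe7
body[2] xor  r0, r4, r3 -> r0=0x23
body[3] sub  r5, r3, #53 -> r5=0x8f
epilogue: pop r4=0x06, sp=0xe6
r4 is callee-saved -> restored

REG = 0x06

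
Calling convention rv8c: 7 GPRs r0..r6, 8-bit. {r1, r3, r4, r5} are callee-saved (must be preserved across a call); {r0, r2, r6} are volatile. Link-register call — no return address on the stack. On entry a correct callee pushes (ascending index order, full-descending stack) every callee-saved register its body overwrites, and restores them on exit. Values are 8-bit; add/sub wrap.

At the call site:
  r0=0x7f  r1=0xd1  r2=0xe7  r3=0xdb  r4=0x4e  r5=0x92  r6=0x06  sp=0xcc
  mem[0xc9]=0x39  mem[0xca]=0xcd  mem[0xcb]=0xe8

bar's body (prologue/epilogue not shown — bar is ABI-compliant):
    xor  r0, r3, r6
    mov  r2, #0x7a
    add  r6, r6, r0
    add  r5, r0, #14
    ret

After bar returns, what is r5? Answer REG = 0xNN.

REG = 0x92

prologue: push r5 -> mem[0xcb]=0x92, sp=0xcb
body[0] xor  r0, r3, r6 -> r0=0xdd
body[1] mov  r2, #0x7a -> r2=0x7a
body[2] add  r6, r6, r0 -> r6=0xe3
body[3] add  r5, r0, #14 -> r5=0xeb
epilogue: pop r5=0x92, sp=0xcc
r5 is callee-saved -> restored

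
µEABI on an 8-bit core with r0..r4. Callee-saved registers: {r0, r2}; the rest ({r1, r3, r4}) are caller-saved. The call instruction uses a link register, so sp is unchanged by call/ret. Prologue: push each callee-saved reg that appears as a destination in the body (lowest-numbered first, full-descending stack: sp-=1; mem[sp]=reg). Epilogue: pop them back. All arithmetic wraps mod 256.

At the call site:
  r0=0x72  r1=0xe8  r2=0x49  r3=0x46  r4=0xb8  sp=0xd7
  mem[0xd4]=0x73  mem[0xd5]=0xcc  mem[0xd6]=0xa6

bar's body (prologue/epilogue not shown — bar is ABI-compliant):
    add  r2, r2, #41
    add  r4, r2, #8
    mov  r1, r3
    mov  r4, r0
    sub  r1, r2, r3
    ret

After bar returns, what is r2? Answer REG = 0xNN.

prologue: push r2 -> mem[0xd6]=0x49, sp=0xd6
body[0] add  r2, r2, #41 -> r2=0x72
body[1] add  r4, r2, #8 -> r4=0x7a
body[2] mov  r1, r3 -> r1=0x46
body[3] mov  r4, r0 -> r4=0x72
body[4] sub  r1, r2, r3 -> r1=0x2c
epilogue: pop r2=0x49, sp=0xd7
r2 is callee-saved -> restored

REG = 0x49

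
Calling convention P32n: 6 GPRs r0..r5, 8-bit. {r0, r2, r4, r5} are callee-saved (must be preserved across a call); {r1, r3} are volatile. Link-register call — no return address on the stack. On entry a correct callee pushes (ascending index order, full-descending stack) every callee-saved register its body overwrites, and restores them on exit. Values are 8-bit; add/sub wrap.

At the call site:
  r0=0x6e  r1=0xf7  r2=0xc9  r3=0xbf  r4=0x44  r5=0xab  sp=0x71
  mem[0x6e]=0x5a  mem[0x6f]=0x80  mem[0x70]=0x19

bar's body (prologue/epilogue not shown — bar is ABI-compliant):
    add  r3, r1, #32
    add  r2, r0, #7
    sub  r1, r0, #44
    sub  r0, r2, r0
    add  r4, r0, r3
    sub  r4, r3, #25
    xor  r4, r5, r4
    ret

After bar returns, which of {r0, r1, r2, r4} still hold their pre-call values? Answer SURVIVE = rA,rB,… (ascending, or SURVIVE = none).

prologue: push r0 -> mem[0x70]=0x6e, sp=0x70
prologue: push r2 -> mem[0x6f]=0xc9, sp=0x6f
prologue: push r4 -> mem[0x6e]=0x44, sp=0x6e
body[0] add  r3, r1, #32 -> r3=0x17
body[1] add  r2, r0, #7 -> r2=0x75
body[2] sub  r1, r0, #44 -> r1=0x42
body[3] sub  r0, r2, r0 -> r0=0x07
body[4] add  r4, r0, r3 -> r4=0x1e
body[5] sub  r4, r3, #25 -> r4=0xfe
body[6] xor  r4, r5, r4 -> r4=0x55
epilogue: pop r4=0x44, sp=0x6f
epilogue: pop r2=0xc9, sp=0x70
epilogue: pop r0=0x6e, sp=0x71
r0: callee-saved, written=True
r1: caller-saved, written=True
r2: callee-saved, written=True
r4: callee-saved, written=True

SURVIVE = r0,r2,r4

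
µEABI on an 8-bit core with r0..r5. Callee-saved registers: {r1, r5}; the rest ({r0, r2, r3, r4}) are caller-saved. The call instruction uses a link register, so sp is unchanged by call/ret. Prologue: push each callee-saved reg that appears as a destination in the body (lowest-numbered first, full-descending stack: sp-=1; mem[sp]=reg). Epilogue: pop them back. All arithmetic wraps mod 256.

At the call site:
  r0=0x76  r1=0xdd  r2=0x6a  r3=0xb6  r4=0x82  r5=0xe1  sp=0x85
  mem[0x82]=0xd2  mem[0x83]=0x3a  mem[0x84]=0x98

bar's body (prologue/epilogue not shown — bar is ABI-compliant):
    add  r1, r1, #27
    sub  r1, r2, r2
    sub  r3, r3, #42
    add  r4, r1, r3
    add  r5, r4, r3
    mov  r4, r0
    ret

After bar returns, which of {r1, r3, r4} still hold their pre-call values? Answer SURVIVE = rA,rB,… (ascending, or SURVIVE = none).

prologue: push r1 -> mem[0x84]=0xdd, sp=0x84
prologue: push r5 -> mem[0x83]=0xe1, sp=0x83
body[0] add  r1, r1, #27 -> r1=0xf8
body[1] sub  r1, r2, r2 -> r1=0x00
body[2] sub  r3, r3, #42 -> r3=0x8c
body[3] add  r4, r1, r3 -> r4=0x8c
body[4] add  r5, r4, r3 -> r5=0x18
body[5] mov  r4, r0 -> r4=0x76
epilogue: pop r5=0xe1, sp=0x84
epilogue: pop r1=0xdd, sp=0x85
r1: callee-saved, written=True
r3: caller-saved, written=True
r4: caller-saved, written=True

SURVIVE = r1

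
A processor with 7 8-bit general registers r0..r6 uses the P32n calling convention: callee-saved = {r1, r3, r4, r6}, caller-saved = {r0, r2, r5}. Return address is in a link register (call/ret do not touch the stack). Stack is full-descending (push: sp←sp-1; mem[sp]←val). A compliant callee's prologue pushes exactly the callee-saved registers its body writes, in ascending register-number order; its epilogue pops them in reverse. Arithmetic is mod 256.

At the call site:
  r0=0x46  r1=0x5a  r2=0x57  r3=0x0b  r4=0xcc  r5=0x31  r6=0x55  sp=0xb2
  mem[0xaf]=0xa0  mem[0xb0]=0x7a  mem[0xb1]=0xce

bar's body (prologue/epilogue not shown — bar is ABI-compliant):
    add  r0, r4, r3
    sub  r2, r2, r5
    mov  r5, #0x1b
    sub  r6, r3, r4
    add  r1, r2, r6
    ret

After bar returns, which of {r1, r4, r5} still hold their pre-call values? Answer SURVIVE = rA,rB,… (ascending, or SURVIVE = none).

prologue: push r1 → mem[0xb1]=0x5a, sp=0xb1
prologue: push r6 → mem[0xb0]=0x55, sp=0xb0
body[0] add  r0, r4, r3 → r0=0xd7
body[1] sub  r2, r2, r5 → r2=0x26
body[2] mov  r5, #0x1b → r5=0x1b
body[3] sub  r6, r3, r4 → r6=0x3f
body[4] add  r1, r2, r6 → r1=0x65
epilogue: pop r6=0x55, sp=0xb1
epilogue: pop r1=0x5a, sp=0xb2
r1: callee-saved, written=True
r4: callee-saved, written=False
r5: caller-saved, written=True

SURVIVE = r1,r4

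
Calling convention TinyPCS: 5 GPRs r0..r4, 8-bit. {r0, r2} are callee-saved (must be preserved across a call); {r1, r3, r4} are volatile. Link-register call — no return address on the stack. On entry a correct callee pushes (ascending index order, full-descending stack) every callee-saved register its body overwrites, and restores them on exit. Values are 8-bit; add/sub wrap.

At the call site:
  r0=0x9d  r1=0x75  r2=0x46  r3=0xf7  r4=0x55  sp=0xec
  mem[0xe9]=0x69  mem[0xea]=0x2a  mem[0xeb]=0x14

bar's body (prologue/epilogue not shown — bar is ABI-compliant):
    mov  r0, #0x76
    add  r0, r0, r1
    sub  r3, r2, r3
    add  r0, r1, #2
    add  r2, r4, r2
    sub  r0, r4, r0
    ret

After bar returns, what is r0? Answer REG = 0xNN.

REG = 0x9d

prologue: push r0 → mem[0xeb]=0x9d, sp=0xeb
prologue: push r2 → mem[0xea]=0x46, sp=0xea
body[0] mov  r0, #0x76 → r0=0x76
body[1] add  r0, r0, r1 → r0=0xeb
body[2] sub  r3, r2, r3 → r3=0x4f
body[3] add  r0, r1, #2 → r0=0x77
body[4] add  r2, r4, r2 → r2=0x9b
body[5] sub  r0, r4, r0 → r0=0xde
epilogue: pop r2=0x46, sp=0xeb
epilogue: pop r0=0x9d, sp=0xec
r0 is callee-saved → restored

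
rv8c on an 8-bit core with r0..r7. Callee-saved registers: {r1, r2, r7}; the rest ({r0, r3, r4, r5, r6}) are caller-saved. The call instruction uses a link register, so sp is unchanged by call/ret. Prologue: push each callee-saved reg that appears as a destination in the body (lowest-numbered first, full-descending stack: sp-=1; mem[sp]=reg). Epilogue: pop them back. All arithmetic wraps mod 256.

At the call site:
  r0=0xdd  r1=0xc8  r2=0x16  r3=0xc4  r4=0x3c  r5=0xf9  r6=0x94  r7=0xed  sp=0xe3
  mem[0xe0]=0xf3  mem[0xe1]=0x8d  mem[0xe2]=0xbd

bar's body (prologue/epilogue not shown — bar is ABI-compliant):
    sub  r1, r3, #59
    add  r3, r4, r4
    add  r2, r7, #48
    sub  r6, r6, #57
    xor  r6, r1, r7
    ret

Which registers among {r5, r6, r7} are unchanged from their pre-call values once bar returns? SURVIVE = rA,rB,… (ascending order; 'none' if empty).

prologue: push r1 -> mem[0xe2]=0xc8, sp=0xe2
prologue: push r2 -> mem[0xe1]=0x16, sp=0xe1
body[0] sub  r1, r3, #59 -> r1=0x89
body[1] add  r3, r4, r4 -> r3=0x78
body[2] add  r2, r7, #48 -> r2=0x1d
body[3] sub  r6, r6, #57 -> r6=0x5b
body[4] xor  r6, r1, r7 -> r6=0x64
epilogue: pop r2=0x16, sp=0xe2
epilogue: pop r1=0xc8, sp=0xe3
r5: caller-saved, written=False
r6: caller-saved, written=True
r7: callee-saved, written=False

SURVIVE = r5,r7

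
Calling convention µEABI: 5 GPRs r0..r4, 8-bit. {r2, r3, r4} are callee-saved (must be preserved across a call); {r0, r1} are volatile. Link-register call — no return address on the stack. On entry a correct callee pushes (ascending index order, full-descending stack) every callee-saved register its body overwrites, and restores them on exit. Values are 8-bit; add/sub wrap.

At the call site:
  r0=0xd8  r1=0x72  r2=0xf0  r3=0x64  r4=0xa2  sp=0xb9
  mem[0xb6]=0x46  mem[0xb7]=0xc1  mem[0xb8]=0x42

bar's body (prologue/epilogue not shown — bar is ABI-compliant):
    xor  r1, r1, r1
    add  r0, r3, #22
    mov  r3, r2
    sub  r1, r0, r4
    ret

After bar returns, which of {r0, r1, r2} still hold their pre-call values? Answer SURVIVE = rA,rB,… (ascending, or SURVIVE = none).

SURVIVE = r2

prologue: push r3 → mem[0xb8]=0x64, sp=0xb8
body[0] xor  r1, r1, r1 → r1=0x00
body[1] add  r0, r3, #22 → r0=0x7a
body[2] mov  r3, r2 → r3=0xf0
body[3] sub  r1, r0, r4 → r1=0xd8
epilogue: pop r3=0x64, sp=0xb9
r0: caller-saved, written=True
r1: caller-saved, written=True
r2: callee-saved, written=False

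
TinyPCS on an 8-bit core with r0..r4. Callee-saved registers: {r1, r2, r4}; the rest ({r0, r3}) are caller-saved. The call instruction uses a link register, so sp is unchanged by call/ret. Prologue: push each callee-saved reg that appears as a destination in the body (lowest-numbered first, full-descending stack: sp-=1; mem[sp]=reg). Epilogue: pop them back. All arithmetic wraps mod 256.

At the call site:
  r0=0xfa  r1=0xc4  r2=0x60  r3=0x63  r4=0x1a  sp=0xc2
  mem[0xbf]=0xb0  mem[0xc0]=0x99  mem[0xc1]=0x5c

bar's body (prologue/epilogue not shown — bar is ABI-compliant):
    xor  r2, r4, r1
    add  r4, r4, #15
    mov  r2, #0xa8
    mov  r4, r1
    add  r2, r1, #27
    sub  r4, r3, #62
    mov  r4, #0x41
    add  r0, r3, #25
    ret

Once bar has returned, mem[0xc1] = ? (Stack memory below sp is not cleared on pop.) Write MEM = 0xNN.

MEM = 0x60

prologue: push r2 → mem[0xc1]=0x60, sp=0xc1
prologue: push r4 → mem[0xc0]=0x1a, sp=0xc0
body[0] xor  r2, r4, r1 → r2=0xde
body[1] add  r4, r4, #15 → r4=0x29
body[2] mov  r2, #0xa8 → r2=0xa8
body[3] mov  r4, r1 → r4=0xc4
body[4] add  r2, r1, #27 → r2=0xdf
body[5] sub  r4, r3, #62 → r4=0x25
body[6] mov  r4, #0x41 → r4=0x41
body[7] add  r0, r3, #25 → r0=0x7c
epilogue: pop r4=0x1a, sp=0xc1
epilogue: pop r2=0x60, sp=0xc2
prologue pushed ['r2', 'r4'] at ['0xc1', '0xc0']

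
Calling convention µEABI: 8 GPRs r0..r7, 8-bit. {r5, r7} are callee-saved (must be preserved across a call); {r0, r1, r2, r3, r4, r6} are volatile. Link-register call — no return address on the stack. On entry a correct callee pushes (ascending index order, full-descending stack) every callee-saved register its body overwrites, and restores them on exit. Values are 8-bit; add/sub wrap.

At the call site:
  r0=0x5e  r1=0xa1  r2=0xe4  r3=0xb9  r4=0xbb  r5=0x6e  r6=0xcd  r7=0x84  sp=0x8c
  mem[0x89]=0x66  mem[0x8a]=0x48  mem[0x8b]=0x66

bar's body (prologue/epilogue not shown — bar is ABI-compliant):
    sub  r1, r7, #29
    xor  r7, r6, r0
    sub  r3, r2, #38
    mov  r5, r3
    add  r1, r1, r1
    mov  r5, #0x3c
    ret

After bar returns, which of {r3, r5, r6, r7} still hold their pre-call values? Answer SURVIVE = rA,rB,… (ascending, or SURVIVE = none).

SURVIVE = r5,r6,r7

prologue: push r5 -> mem[0x8b]=0x6e, sp=0x8b
prologue: push r7 -> mem[0x8a]=0x84, sp=0x8a
body[0] sub  r1, r7, #29 -> r1=0x67
body[1] xor  r7, r6, r0 -> r7=0x93
body[2] sub  r3, r2, #38 -> r3=0xbe
body[3] mov  r5, r3 -> r5=0xbe
body[4] add  r1, r1, r1 -> r1=0xce
body[5] mov  r5, #0x3c -> r5=0x3c
epilogue: pop r7=0x84, sp=0x8b
epilogue: pop r5=0x6e, sp=0x8c
r3: caller-saved, written=True
r5: callee-saved, written=True
r6: caller-saved, written=False
r7: callee-saved, written=True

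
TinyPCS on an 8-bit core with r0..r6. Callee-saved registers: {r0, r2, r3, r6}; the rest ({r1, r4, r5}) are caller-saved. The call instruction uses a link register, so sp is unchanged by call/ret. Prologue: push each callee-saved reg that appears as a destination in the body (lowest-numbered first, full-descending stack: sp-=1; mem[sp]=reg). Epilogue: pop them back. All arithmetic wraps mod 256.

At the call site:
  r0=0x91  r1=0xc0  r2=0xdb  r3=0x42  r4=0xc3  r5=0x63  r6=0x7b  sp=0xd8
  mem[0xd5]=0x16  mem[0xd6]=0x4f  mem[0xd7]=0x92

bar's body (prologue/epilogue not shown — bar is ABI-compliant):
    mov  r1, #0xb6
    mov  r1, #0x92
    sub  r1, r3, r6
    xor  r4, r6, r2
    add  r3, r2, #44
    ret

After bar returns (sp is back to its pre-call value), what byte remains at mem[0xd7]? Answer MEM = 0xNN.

MEM = 0x42

prologue: push r3 -> mem[0xd7]=0x42, sp=0xd7
body[0] mov  r1, #0xb6 -> r1=0xb6
body[1] mov  r1, #0x92 -> r1=0x92
body[2] sub  r1, r3, r6 -> r1=0xc7
body[3] xor  r4, r6, r2 -> r4=0xa0
body[4] add  r3, r2, #44 -> r3=0x07
epilogue: pop r3=0x42, sp=0xd8
prologue pushed ['r3'] at ['0xd7']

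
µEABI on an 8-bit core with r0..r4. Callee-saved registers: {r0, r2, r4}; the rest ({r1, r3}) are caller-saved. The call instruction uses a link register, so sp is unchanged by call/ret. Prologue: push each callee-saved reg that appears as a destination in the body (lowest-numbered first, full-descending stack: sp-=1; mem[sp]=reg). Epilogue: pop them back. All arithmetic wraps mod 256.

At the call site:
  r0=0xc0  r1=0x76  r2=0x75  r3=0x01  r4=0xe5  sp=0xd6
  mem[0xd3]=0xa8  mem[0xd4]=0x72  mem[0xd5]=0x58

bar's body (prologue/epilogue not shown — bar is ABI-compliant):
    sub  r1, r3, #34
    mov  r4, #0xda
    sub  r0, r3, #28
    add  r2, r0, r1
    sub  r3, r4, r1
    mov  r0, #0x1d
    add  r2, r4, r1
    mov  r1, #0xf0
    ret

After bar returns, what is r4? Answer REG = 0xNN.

prologue: push r0 → mem[0xd5]=0xc0, sp=0xd5
prologue: push r2 → mem[0xd4]=0x75, sp=0xd4
prologue: push r4 → mem[0xd3]=0xe5, sp=0xd3
body[0] sub  r1, r3, #34 → r1=0xdf
body[1] mov  r4, #0xda → r4=0xda
body[2] sub  r0, r3, #28 → r0=0xe5
body[3] add  r2, r0, r1 → r2=0xc4
body[4] sub  r3, r4, r1 → r3=0xfb
body[5] mov  r0, #0x1d → r0=0x1d
body[6] add  r2, r4, r1 → r2=0xb9
body[7] mov  r1, #0xf0 → r1=0xf0
epilogue: pop r4=0xe5, sp=0xd4
epilogue: pop r2=0x75, sp=0xd5
epilogue: pop r0=0xc0, sp=0xd6
r4 is callee-saved → restored

REG = 0xe5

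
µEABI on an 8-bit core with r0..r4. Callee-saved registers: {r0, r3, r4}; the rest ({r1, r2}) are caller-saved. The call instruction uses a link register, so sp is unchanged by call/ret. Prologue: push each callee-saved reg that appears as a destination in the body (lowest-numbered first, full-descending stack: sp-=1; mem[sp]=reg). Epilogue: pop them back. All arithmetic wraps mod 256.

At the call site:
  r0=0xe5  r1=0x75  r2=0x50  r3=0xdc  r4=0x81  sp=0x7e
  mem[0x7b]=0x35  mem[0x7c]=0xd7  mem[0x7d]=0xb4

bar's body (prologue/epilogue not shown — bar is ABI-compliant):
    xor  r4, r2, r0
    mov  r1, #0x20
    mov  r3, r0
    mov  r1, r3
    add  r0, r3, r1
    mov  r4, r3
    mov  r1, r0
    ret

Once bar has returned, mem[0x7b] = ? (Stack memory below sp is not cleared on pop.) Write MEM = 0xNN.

prologue: push r0 -> mem[0x7d]=0xe5, sp=0x7d
prologue: push r3 -> mem[0x7c]=0xdc, sp=0x7c
prologue: push r4 -> mem[0x7b]=0x81, sp=0x7b
body[0] xor  r4, r2, r0 -> r4=0xb5
body[1] mov  r1, #0x20 -> r1=0x20
body[2] mov  r3, r0 -> r3=0xe5
body[3] mov  r1, r3 -> r1=0xe5
body[4] add  r0, r3, r1 -> r0=0xca
body[5] mov  r4, r3 -> r4=0xe5
body[6] mov  r1, r0 -> r1=0xca
epilogue: pop r4=0x81, sp=0x7c
epilogue: pop r3=0xdc, sp=0x7d
epilogue: pop r0=0xe5, sp=0x7e
prologue pushed ['r0', 'r3', 'r4'] at ['0x7d', '0x7c', '0x7b']

MEM = 0x81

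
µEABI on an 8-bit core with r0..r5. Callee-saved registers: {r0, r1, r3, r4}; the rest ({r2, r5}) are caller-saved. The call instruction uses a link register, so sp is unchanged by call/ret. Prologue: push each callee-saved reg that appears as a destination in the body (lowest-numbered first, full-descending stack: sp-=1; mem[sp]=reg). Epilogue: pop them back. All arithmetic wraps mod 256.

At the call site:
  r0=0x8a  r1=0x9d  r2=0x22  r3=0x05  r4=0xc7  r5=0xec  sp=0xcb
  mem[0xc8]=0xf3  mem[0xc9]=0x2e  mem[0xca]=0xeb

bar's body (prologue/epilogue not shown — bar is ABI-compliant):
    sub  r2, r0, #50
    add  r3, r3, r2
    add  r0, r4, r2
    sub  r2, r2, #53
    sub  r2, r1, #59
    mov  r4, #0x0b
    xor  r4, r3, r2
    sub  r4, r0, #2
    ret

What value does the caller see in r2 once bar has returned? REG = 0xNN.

prologue: push r0 -> mem[0xca]=0x8a, sp=0xca
prologue: push r3 -> mem[0xc9]=0x05, sp=0xc9
prologue: push r4 -> mem[0xc8]=0xc7, sp=0xc8
body[0] sub  r2, r0, #50 -> r2=0x58
body[1] add  r3, r3, r2 -> r3=0x5d
body[2] add  r0, r4, r2 -> r0=0x1f
body[3] sub  r2, r2, #53 -> r2=0x23
body[4] sub  r2, r1, #59 -> r2=0x62
body[5] mov  r4, #0x0b -> r4=0x0b
body[6] xor  r4, r3, r2 -> r4=0x3f
body[7] sub  r4, r0, #2 -> r4=0x1d
epilogue: pop r4=0xc7, sp=0xc9
epilogue: pop r3=0x05, sp=0xca
epilogue: pop r0=0x8a, sp=0xcb
r2 is caller-saved -> body value

REG = 0x62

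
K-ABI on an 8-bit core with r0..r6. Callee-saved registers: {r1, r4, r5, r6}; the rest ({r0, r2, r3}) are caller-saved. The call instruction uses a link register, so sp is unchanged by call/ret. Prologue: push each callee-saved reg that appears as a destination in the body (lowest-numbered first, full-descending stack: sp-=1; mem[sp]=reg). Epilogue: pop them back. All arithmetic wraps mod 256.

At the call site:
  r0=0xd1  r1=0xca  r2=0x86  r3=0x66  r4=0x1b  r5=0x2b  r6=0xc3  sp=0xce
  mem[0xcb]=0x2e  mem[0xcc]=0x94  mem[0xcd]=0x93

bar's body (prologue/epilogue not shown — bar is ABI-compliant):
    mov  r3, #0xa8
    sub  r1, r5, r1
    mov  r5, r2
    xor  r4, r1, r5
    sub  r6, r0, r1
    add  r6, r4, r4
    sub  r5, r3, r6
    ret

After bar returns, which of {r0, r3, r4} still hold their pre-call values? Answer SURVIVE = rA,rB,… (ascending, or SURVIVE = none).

prologue: push r1 -> mem[0xcd]=0xca, sp=0xcd
prologue: push r4 -> mem[0xcc]=0x1b, sp=0xcc
prologue: push r5 -> mem[0xcb]=0x2b, sp=0xcb
prologue: push r6 -> mem[0xca]=0xc3, sp=0xca
body[0] mov  r3, #0xa8 -> r3=0xa8
body[1] sub  r1, r5, r1 -> r1=0x61
body[2] mov  r5, r2 -> r5=0x86
body[3] xor  r4, r1, r5 -> r4=0xe7
body[4] sub  r6, r0, r1 -> r6=0x70
body[5] add  r6, r4, r4 -> r6=0xce
body[6] sub  r5, r3, r6 -> r5=0xda
epilogue: pop r6=0xc3, sp=0xcb
epilogue: pop r5=0x2b, sp=0xcc
epilogue: pop r4=0x1b, sp=0xcd
epilogue: pop r1=0xca, sp=0xce
r0: caller-saved, written=False
r3: caller-saved, written=True
r4: callee-saved, written=True

SURVIVE = r0,r4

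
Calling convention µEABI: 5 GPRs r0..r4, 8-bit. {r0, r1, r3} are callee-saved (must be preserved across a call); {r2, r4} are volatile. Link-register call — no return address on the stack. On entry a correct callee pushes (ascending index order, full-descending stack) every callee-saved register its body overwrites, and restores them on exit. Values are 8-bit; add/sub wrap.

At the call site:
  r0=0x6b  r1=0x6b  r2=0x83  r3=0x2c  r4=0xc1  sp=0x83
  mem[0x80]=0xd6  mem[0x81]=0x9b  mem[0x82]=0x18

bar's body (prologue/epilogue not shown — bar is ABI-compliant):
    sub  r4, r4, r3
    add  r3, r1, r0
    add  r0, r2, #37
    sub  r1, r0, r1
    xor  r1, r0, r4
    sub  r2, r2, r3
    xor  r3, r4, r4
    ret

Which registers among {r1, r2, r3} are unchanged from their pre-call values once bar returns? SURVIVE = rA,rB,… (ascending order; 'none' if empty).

SURVIVE = r1,r3

prologue: push r0 → mem[0x82]=0x6b, sp=0x82
prologue: push r1 → mem[0x81]=0x6b, sp=0x81
prologue: push r3 → mem[0x80]=0x2c, sp=0x80
body[0] sub  r4, r4, r3 → r4=0x95
body[1] add  r3, r1, r0 → r3=0xd6
body[2] add  r0, r2, #37 → r0=0xa8
body[3] sub  r1, r0, r1 → r1=0x3d
body[4] xor  r1, r0, r4 → r1=0x3d
body[5] sub  r2, r2, r3 → r2=0xad
body[6] xor  r3, r4, r4 → r3=0x00
epilogue: pop r3=0x2c, sp=0x81
epilogue: pop r1=0x6b, sp=0x82
epilogue: pop r0=0x6b, sp=0x83
r1: callee-saved, written=True
r2: caller-saved, written=True
r3: callee-saved, written=True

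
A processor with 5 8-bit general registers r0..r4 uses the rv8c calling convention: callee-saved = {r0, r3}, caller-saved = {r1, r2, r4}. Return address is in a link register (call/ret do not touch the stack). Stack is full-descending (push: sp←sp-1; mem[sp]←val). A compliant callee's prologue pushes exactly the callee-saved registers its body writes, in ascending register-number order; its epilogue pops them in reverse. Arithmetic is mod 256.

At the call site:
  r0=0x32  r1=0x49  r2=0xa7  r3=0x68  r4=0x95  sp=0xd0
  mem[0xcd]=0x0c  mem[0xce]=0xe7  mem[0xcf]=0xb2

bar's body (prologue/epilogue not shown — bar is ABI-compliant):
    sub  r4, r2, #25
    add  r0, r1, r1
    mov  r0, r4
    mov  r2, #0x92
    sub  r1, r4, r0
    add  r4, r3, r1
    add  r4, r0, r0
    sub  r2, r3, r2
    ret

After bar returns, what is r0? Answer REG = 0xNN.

REG = 0x32

prologue: push r0 -> mem[0xcf]=0x32, sp=0xcf
body[0] sub  r4, r2, #25 -> r4=0x8e
body[1] add  r0, r1, r1 -> r0=0x92
body[2] mov  r0, r4 -> r0=0x8e
body[3] mov  r2, #0x92 -> r2=0x92
body[4] sub  r1, r4, r0 -> r1=0x00
body[5] add  r4, r3, r1 -> r4=0x68
body[6] add  r4, r0, r0 -> r4=0x1c
body[7] sub  r2, r3, r2 -> r2=0xd6
epilogue: pop r0=0x32, sp=0xd0
r0 is callee-saved -> restored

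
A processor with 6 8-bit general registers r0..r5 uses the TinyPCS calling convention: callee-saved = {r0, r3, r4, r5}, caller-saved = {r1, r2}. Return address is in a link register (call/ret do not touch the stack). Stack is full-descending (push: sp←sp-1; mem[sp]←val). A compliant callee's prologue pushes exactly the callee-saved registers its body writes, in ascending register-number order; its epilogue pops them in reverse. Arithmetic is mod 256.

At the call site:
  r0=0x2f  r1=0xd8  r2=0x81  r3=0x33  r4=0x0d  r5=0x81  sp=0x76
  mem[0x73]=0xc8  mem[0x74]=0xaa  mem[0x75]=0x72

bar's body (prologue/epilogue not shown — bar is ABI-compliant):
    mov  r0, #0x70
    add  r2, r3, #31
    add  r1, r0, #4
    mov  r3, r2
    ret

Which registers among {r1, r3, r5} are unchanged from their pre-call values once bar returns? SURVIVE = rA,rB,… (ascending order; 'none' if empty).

SURVIVE = r3,r5

prologue: push r0 → mem[0x75]=0x2f, sp=0x75
prologue: push r3 → mem[0x74]=0x33, sp=0x74
body[0] mov  r0, #0x70 → r0=0x70
body[1] add  r2, r3, #31 → r2=0x52
body[2] add  r1, r0, #4 → r1=0x74
body[3] mov  r3, r2 → r3=0x52
epilogue: pop r3=0x33, sp=0x75
epilogue: pop r0=0x2f, sp=0x76
r1: caller-saved, written=True
r3: callee-saved, written=True
r5: callee-saved, written=False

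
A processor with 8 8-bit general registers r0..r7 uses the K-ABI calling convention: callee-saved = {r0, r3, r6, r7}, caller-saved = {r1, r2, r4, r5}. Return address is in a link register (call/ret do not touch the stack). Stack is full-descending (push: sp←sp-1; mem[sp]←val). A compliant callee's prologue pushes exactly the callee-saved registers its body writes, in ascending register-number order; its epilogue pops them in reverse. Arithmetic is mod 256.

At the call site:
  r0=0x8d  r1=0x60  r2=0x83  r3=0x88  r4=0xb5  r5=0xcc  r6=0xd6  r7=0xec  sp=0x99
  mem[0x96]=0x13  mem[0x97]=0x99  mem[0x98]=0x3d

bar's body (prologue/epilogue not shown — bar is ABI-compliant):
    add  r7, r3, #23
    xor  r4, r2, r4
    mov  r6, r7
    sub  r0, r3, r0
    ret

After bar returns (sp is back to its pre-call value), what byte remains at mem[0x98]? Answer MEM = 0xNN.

MEM = 0x8d

prologue: push r0 → mem[0x98]=0x8d, sp=0x98
prologue: push r6 → mem[0x97]=0xd6, sp=0x97
prologue: push r7 → mem[0x96]=0xec, sp=0x96
body[0] add  r7, r3, #23 → r7=0x9f
body[1] xor  r4, r2, r4 → r4=0x36
body[2] mov  r6, r7 → r6=0x9f
body[3] sub  r0, r3, r0 → r0=0xfb
epilogue: pop r7=0xec, sp=0x97
epilogue: pop r6=0xd6, sp=0x98
epilogue: pop r0=0x8d, sp=0x99
prologue pushed ['r0', 'r6', 'r7'] at ['0x98', '0x97', '0x96']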